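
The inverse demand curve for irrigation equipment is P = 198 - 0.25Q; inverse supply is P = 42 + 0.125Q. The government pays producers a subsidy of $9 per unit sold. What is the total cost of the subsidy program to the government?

Pre-subsidy: 198 - 0.25Q = 42 + 0.125Q gives Q* = 416 and P* = 94.
With the subsidy, sellers receive Ps = Pb + 9 for each unit, where Pb is the price buyers pay.
On the curves, Pb = 198 - 0.25Q and Ps = 42 + 0.125Q; the wedge Ps − Pb = 9 gives 42 + 0.125Q − (198 - 0.25Q) = 9, so Q' = 440.
Then Pb = 198 − 0.25·440 = 88 and Ps = 42 + 0.125·440 = 97.
Government outlay = subsidy × quantity = 9 × 440 = 3960.

Government cost = $3960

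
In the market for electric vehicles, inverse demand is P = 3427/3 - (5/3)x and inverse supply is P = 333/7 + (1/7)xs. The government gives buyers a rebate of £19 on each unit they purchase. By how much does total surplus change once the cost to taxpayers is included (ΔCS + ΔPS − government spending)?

Net change in total surplus = -£99.75

Pre-subsidy: 3427/3 - (5/3)x = 333/7 + (1/7)x gives x* = 605 and P* = 134.
With the rebate, buyers effectively pay Pb = Ps − 19, where Ps is the price sellers receive.
On the curves, Pb = 3427/3 - (5/3)x and Ps = 333/7 + (1/7)x; the wedge Ps − Pb = 19 gives 333/7 + (1/7)x − (3427/3 - (5/3)x) = 19, so x' = 615.5.
Then Pb = 3427/3 − (5/3)·615.5 = 116.5 and Ps = 333/7 + (1/7)·615.5 = 135.5.
ΔCS = ½(605 + 615.5)(134 − 116.5) = 10679.375; ΔPS = ½(605 + 615.5)(135.5 − 134) = 915.375.
Government spending = 19 × 615.5 = 11694.5.
Net change = 10679.375 + 915.375 − 11694.5 = -99.75. The loss equals the DWL triangle ½·19·10.5.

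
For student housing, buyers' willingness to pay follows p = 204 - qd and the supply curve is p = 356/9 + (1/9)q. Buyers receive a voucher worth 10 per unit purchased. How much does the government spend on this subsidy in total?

Government cost = 1570

Pre-subsidy: 204 - q = 356/9 + (1/9)q gives q* = 148 and p* = 56.
With the rebate, buyers effectively pay pb = ps − 10, where ps is the price sellers receive.
On the curves, pb = 204 - q and ps = 356/9 + (1/9)q; the wedge ps − pb = 10 gives 356/9 + (1/9)q − (204 - q) = 10, so q' = 157.
Then pb = 204 − 1·157 = 47 and ps = 356/9 + (1/9)·157 = 57.
Government outlay = subsidy × quantity = 10 × 157 = 1570.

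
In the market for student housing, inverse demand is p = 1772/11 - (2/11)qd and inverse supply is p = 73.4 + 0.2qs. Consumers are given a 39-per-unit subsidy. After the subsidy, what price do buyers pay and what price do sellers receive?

Pre-subsidy: 1772/11 - (2/11)q = 73.4 + 0.2q gives q* = 689/3 and p* = 358/3.
With the rebate, buyers effectively pay pb = ps − 39, where ps is the price sellers receive.
On the curves, pb = 1772/11 - (2/11)q and ps = 73.4 + 0.2q; the wedge ps − pb = 39 gives 73.4 + 0.2q − (1772/11 - (2/11)q) = 39, so q' = 6968/21.
Then pb = 1772/11 − (2/11)·(6968/21) = 2116/21 and ps = 73.4 + 0.2·(6968/21) = 2935/21.

Buyers pay 2116/21; sellers receive 2935/21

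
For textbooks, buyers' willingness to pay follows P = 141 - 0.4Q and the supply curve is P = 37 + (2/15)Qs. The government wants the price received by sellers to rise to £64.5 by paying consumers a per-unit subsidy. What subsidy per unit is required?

Required subsidy s = £6 per unit

At a seller price of 64.5, quantity supplied is -277.5 + 7.5·64.5 = 206.25.
Buyers absorb 206.25 only when they pay Pb = 141 − 0.4·206.25 = 58.5.
s = Ps − Pb = 64.5 − 58.5 = 6.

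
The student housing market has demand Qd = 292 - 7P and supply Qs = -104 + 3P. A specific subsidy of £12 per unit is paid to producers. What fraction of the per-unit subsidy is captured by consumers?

Pre-subsidy: 292 - 7P = -104 + 3P gives P* = 39.6, Q* = 14.8.
With the subsidy, sellers receive Ps = Pb + 12 for each unit, where Pb is the price buyers pay.
Supply in terms of Pb becomes Qs = -104 + 3(Pb + 12) = -68 + 3Pb. Setting this equal to demand: 292 - 7Pb = -68 + 3Pb, so Pb = 36.
Sellers receive Ps = 36 + 12 = 48; Q' = 292 − 7·36 = 40.
Buyers' price falls by P* − Pb = 39.6 − 36 = 3.6; sellers' price rises by Ps − P* = 48 − 39.6 = 8.4.
So consumers capture 3.6/12 = 0.3 of each unit of subsidy.

Consumer share = 0.3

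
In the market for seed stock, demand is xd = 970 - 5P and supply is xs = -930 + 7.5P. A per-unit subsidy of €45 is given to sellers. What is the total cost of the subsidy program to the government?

Government cost = €15525

Pre-subsidy: 970 - 5P = -930 + 7.5P gives P* = 152, x* = 210.
With the subsidy, sellers receive Ps = Pb + 45 for each unit, where Pb is the price buyers pay.
Supply in terms of Pb becomes xs = -930 + 7.5(Pb + 45) = -592.5 + 7.5Pb. Setting this equal to demand: 970 - 5Pb = -592.5 + 7.5Pb, so Pb = 125.
Sellers receive Ps = 125 + 45 = 170; x' = 970 − 5·125 = 345.
Government outlay = subsidy × quantity = 45 × 345 = 15525.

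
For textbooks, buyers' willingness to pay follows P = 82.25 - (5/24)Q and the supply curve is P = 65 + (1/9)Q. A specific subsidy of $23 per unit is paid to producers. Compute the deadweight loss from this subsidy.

Pre-subsidy: 82.25 - (5/24)Q = 65 + (1/9)Q gives Q* = 54 and P* = 71.
With the subsidy, sellers receive Ps = Pb + 23 for each unit, where Pb is the price buyers pay.
On the curves, Pb = 82.25 - (5/24)Q and Ps = 65 + (1/9)Q; the wedge Ps − Pb = 23 gives 65 + (1/9)Q − (82.25 - (5/24)Q) = 23, so Q' = 126.
Then Pb = 82.25 − (5/24)·126 = 56 and Ps = 65 + (1/9)·126 = 79.
The subsidy expands output by 126 − 54 = 72 past the efficient level; on those units the gap between marginal cost and willingness to pay runs from 0 up to 23.
DWL = ½ × 23 × 72 = 828.

Deadweight loss = $828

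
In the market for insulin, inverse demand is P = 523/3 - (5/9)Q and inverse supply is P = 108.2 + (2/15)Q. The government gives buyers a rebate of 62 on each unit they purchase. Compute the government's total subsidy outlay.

Government cost = 11532

Pre-subsidy: 523/3 - (5/9)Q = 108.2 + (2/15)Q gives Q* = 96 and P* = 121.
With the rebate, buyers effectively pay Pb = Ps − 62, where Ps is the price sellers receive.
On the curves, Pb = 523/3 - (5/9)Q and Ps = 108.2 + (2/15)Q; the wedge Ps − Pb = 62 gives 108.2 + (2/15)Q − (523/3 - (5/9)Q) = 62, so Q' = 186.
Then Pb = 523/3 − (5/9)·186 = 71 and Ps = 108.2 + (2/15)·186 = 133.
Government outlay = subsidy × quantity = 62 × 186 = 11532.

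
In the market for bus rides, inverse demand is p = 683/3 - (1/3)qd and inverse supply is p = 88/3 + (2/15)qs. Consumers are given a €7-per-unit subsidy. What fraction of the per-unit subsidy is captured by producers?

Producer share = 2/7

Pre-subsidy: 683/3 - (1/3)q = 88/3 + (2/15)q gives q* = 425 and p* = 86.
With the rebate, buyers effectively pay pb = ps − 7, where ps is the price sellers receive.
On the curves, pb = 683/3 - (1/3)q and ps = 88/3 + (2/15)q; the wedge ps − pb = 7 gives 88/3 + (2/15)q − (683/3 - (1/3)q) = 7, so q' = 440.
Then pb = 683/3 − (1/3)·440 = 81 and ps = 88/3 + (2/15)·440 = 88.
Buyers' price falls by p* − pb = 86 − 81 = 5; sellers' price rises by ps − p* = 88 − 86 = 2.
So producers capture 2/7 = 2/7 of each unit of subsidy.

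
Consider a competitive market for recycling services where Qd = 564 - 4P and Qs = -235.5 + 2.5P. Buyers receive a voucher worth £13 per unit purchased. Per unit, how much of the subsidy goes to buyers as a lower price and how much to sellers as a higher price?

Buyers gain £5 per unit; sellers gain £8 per unit

Pre-subsidy: 564 - 4P = -235.5 + 2.5P gives P* = 123, Q* = 72.
With the rebate, buyers effectively pay Pb = Ps − 13, where Ps is the price sellers receive.
Demand in terms of Ps becomes Qd = 564 − 4(Ps − 13) = 616 - 4Ps. Setting this equal to supply: 616 - 4Ps = -235.5 + 2.5Ps, so Ps = 131.
Buyers pay Pb = 131 − 13 = 118; Q' = -235.5 + 2.5·131 = 92.
Buyers' price falls by P* − Pb = 123 − 118 = 5; sellers' price rises by Ps − P* = 131 − 123 = 8.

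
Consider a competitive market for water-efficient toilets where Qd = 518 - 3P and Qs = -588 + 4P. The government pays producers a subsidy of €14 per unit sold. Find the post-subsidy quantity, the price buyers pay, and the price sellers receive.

Pre-subsidy: 518 - 3P = -588 + 4P gives P* = 158, Q* = 44.
With the subsidy, sellers receive Ps = Pb + 14 for each unit, where Pb is the price buyers pay.
Supply in terms of Pb becomes Qs = -588 + 4(Pb + 14) = -532 + 4Pb. Setting this equal to demand: 518 - 3Pb = -532 + 4Pb, so Pb = 150.
Sellers receive Ps = 150 + 14 = 164; Q' = 518 − 3·150 = 68.

Q' = 68; buyers pay €150; sellers receive €164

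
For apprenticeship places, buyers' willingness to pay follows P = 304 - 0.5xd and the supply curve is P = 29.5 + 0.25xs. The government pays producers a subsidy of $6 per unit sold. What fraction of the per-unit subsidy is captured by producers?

Pre-subsidy: 304 - 0.5x = 29.5 + 0.25x gives x* = 366 and P* = 121.
With the subsidy, sellers receive Ps = Pb + 6 for each unit, where Pb is the price buyers pay.
On the curves, Pb = 304 - 0.5x and Ps = 29.5 + 0.25x; the wedge Ps − Pb = 6 gives 29.5 + 0.25x − (304 - 0.5x) = 6, so x' = 374.
Then Pb = 304 − 0.5·374 = 117 and Ps = 29.5 + 0.25·374 = 123.
Buyers' price falls by P* − Pb = 121 − 117 = 4; sellers' price rises by Ps − P* = 123 − 121 = 2.
So producers capture 2/6 = 1/3 of each unit of subsidy.

Producer share = 1/3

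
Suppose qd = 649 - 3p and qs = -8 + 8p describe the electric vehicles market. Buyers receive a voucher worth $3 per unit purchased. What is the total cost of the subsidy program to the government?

Government cost = 15720/11

Pre-subsidy: 649 - 3p = -8 + 8p gives p* = 657/11, q* = 5168/11.
With the rebate, buyers effectively pay pb = ps − 3, where ps is the price sellers receive.
Demand in terms of ps becomes qd = 649 − 3(ps − 3) = 658 - 3ps. Setting this equal to supply: 658 - 3ps = -8 + 8ps, so ps = 666/11.
Buyers pay pb = 666/11 − 3 = 633/11; q' = -8 + 8·(666/11) = 5240/11.
Government outlay = subsidy × quantity = 3 × 5240/11 = 15720/11.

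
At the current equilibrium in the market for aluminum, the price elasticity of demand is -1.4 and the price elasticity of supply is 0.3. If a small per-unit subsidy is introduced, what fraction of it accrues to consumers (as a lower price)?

For a small subsidy around the equilibrium, the benefit split depends on the relative slopes, which at a point are proportional to the elasticities.
Buyer share = εs/(εs + |εd|) = 0.3/(0.3 + 1.4) = 3/17; seller share = |εd|/(εs + |εd|) = 14/17.

Consumer share = 3/17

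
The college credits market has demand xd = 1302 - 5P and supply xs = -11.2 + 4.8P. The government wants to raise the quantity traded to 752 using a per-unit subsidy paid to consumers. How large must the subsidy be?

Required subsidy s = 49 per unit

At x = 752, invert demand for the buyer price: Pb = (1302 − 752)/5 = 110; invert supply for the seller price: Ps = (752 − (-11.2))/4.8 = 159.
The subsidy must fill the gap: s = Ps − Pb = 159 − 110 = 49.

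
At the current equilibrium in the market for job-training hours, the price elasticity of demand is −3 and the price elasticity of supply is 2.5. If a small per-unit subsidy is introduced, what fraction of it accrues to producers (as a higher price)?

For a small subsidy around the equilibrium, the benefit split depends on the relative slopes, which at a point are proportional to the elasticities.
Buyer share = εs/(εs + |εd|) = 2.5/(2.5 + 3) = 5/11; seller share = |εd|/(εs + |εd|) = 6/11.
So producers capture 6/11 of the subsidy.

Producer share = 6/11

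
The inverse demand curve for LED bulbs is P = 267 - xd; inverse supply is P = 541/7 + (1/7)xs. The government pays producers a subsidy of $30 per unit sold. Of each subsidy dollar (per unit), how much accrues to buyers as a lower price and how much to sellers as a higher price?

Buyers gain $26.25 per unit; sellers gain $3.75 per unit

Pre-subsidy: 267 - x = 541/7 + (1/7)x gives x* = 166 and P* = 101.
With the subsidy, sellers receive Ps = Pb + 30 for each unit, where Pb is the price buyers pay.
On the curves, Pb = 267 - x and Ps = 541/7 + (1/7)x; the wedge Ps − Pb = 30 gives 541/7 + (1/7)x − (267 - x) = 30, so x' = 192.25.
Then Pb = 267 − 1·192.25 = 74.75 and Ps = 541/7 + (1/7)·192.25 = 104.75.
Buyers' price falls by P* − Pb = 101 − 74.75 = 26.25; sellers' price rises by Ps − P* = 104.75 − 101 = 3.75.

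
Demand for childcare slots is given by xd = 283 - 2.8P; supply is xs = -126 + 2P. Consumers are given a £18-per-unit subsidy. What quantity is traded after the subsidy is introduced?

Pre-subsidy: 283 - 2.8P = -126 + 2P gives P* = 2045/24, x* = 533/12.
With the rebate, buyers effectively pay Pb = Ps − 18, where Ps is the price sellers receive.
Demand in terms of Ps becomes xd = 283 − 2.8(Ps − 18) = 333.4 - 2.8Ps. Setting this equal to supply: 333.4 - 2.8Ps = -126 + 2Ps, so Ps = 2297/24.
Buyers pay Pb = 2297/24 − 18 = 1865/24; x' = -126 + 2·(2297/24) = 785/12.

x' = 785/12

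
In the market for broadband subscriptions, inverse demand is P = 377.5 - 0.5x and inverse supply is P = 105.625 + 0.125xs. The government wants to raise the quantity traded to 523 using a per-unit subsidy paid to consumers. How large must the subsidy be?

At x = 523, from the demand curve buyers pay Pb = 377.5 − 0.5·523 = 116; from the supply curve sellers need Ps = 105.625 + 0.125·523 = 171.
The subsidy must fill the gap: s = Ps − Pb = 171 − 116 = 55.

Required subsidy s = 55 per unit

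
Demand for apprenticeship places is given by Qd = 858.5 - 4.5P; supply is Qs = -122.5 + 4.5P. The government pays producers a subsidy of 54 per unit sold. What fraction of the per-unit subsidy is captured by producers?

Producer share = 0.5

Pre-subsidy: 858.5 - 4.5P = -122.5 + 4.5P gives P* = 109, Q* = 368.
With the subsidy, sellers receive Ps = Pb + 54 for each unit, where Pb is the price buyers pay.
Supply in terms of Pb becomes Qs = -122.5 + 4.5(Pb + 54) = 120.5 + 4.5Pb. Setting this equal to demand: 858.5 - 4.5Pb = 120.5 + 4.5Pb, so Pb = 82.
Sellers receive Ps = 82 + 54 = 136; Q' = 858.5 − 4.5·82 = 489.5.
Buyers' price falls by P* − Pb = 109 − 82 = 27; sellers' price rises by Ps − P* = 136 − 109 = 27.
So producers capture 27/54 = 0.5 of each unit of subsidy.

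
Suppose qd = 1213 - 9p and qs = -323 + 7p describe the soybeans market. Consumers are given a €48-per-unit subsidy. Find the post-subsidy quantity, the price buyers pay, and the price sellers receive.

q' = 538; buyers pay €75; sellers receive €123

Pre-subsidy: 1213 - 9p = -323 + 7p gives p* = 96, q* = 349.
With the rebate, buyers effectively pay pb = ps − 48, where ps is the price sellers receive.
Demand in terms of ps becomes qd = 1213 − 9(ps − 48) = 1645 - 9ps. Setting this equal to supply: 1645 - 9ps = -323 + 7ps, so ps = 123.
Buyers pay pb = 123 − 48 = 75; q' = -323 + 7·123 = 538.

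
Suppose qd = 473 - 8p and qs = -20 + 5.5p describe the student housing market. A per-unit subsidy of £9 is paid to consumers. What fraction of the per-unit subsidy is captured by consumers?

Consumer share = 11/27

Pre-subsidy: 473 - 8p = -20 + 5.5p gives p* = 986/27, q* = 4883/27.
With the rebate, buyers effectively pay pb = ps − 9, where ps is the price sellers receive.
Demand in terms of ps becomes qd = 473 − 8(ps − 9) = 545 - 8ps. Setting this equal to supply: 545 - 8ps = -20 + 5.5ps, so ps = 1130/27.
Buyers pay pb = 1130/27 − 9 = 887/27; q' = -20 + 5.5·(1130/27) = 5675/27.
Buyers' price falls by p* − pb = 986/27 − 887/27 = 11/3; sellers' price rises by ps − p* = 1130/27 − 986/27 = 16/3.
So consumers capture (11/3)/9 = 11/27 of each unit of subsidy.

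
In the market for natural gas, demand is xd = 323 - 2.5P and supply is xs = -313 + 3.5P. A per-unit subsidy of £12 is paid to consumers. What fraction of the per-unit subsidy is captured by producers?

Pre-subsidy: 323 - 2.5P = -313 + 3.5P gives P* = 106, x* = 58.
With the rebate, buyers effectively pay Pb = Ps − 12, where Ps is the price sellers receive.
Demand in terms of Ps becomes xd = 323 − 2.5(Ps − 12) = 353 - 2.5Ps. Setting this equal to supply: 353 - 2.5Ps = -313 + 3.5Ps, so Ps = 111.
Buyers pay Pb = 111 − 12 = 99; x' = -313 + 3.5·111 = 75.5.
Buyers' price falls by P* − Pb = 106 − 99 = 7; sellers' price rises by Ps − P* = 111 − 106 = 5.
So producers capture 5/12 = 5/12 of each unit of subsidy.

Producer share = 5/12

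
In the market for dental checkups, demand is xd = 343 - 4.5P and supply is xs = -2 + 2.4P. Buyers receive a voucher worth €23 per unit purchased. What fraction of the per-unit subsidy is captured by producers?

Producer share = 15/23

Pre-subsidy: 343 - 4.5P = -2 + 2.4P gives P* = 50, x* = 118.
With the rebate, buyers effectively pay Pb = Ps − 23, where Ps is the price sellers receive.
Demand in terms of Ps becomes xd = 343 − 4.5(Ps − 23) = 446.5 - 4.5Ps. Setting this equal to supply: 446.5 - 4.5Ps = -2 + 2.4Ps, so Ps = 65.
Buyers pay Pb = 65 − 23 = 42; x' = -2 + 2.4·65 = 154.
Buyers' price falls by P* − Pb = 50 − 42 = 8; sellers' price rises by Ps − P* = 65 − 50 = 15.
So producers capture 15/23 = 15/23 of each unit of subsidy.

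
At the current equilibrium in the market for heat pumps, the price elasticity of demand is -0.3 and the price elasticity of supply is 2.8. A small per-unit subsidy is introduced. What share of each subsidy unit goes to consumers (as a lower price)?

Consumer share = 28/31

For a small subsidy around the equilibrium, the benefit split depends on the relative slopes, which at a point are proportional to the elasticities.
Buyer share = εs/(εs + |εd|) = 2.8/(2.8 + 0.3) = 28/31; seller share = |εd|/(εs + |εd|) = 3/31.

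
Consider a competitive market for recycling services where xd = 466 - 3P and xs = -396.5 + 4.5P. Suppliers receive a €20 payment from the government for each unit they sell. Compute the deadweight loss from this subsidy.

Pre-subsidy: 466 - 3P = -396.5 + 4.5P gives P* = 115, x* = 121.
With the subsidy, sellers receive Ps = Pb + 20 for each unit, where Pb is the price buyers pay.
Supply in terms of Pb becomes xs = -396.5 + 4.5(Pb + 20) = -306.5 + 4.5Pb. Setting this equal to demand: 466 - 3Pb = -306.5 + 4.5Pb, so Pb = 103.
Sellers receive Ps = 103 + 20 = 123; x' = 466 − 3·103 = 157.
The subsidy expands output by 157 − 121 = 36 past the efficient level; on those units the gap between marginal cost and willingness to pay runs from 0 up to 20.
DWL = ½ × 20 × 36 = 360.

Deadweight loss = €360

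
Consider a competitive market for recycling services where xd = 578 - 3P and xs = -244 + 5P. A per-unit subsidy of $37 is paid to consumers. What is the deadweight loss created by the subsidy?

Pre-subsidy: 578 - 3P = -244 + 5P gives P* = 102.75, x* = 269.75.
With the rebate, buyers effectively pay Pb = Ps − 37, where Ps is the price sellers receive.
Demand in terms of Ps becomes xd = 578 − 3(Ps − 37) = 689 - 3Ps. Setting this equal to supply: 689 - 3Ps = -244 + 5Ps, so Ps = 116.625.
Buyers pay Pb = 116.625 − 37 = 79.625; x' = -244 + 5·116.625 = 339.125.
The subsidy expands output by 339.125 − 269.75 = 69.375 past the efficient level; on those units the gap between marginal cost and willingness to pay runs from 0 up to 37.
DWL = ½ × 37 × 69.375 = 1283.4375.

Deadweight loss = $1283.4375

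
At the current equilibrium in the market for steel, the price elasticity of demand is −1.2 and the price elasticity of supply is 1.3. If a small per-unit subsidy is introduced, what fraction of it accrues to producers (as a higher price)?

For a small subsidy around the equilibrium, the benefit split depends on the relative slopes, which at a point are proportional to the elasticities.
Buyer share = εs/(εs + |εd|) = 1.3/(1.3 + 1.2) = 0.52; seller share = |εd|/(εs + |εd|) = 0.48.
So producers capture 0.48 of the subsidy.

Producer share = 0.48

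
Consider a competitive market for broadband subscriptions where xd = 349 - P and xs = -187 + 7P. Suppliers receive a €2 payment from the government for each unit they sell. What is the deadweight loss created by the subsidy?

Deadweight loss = €1.75

Pre-subsidy: 349 - P = -187 + 7P gives P* = 67, x* = 282.
With the subsidy, sellers receive Ps = Pb + 2 for each unit, where Pb is the price buyers pay.
Supply in terms of Pb becomes xs = -187 + 7(Pb + 2) = -173 + 7Pb. Setting this equal to demand: 349 - Pb = -173 + 7Pb, so Pb = 65.25.
Sellers receive Ps = 65.25 + 2 = 67.25; x' = 349 − 1·65.25 = 283.75.
The subsidy expands output by 283.75 − 282 = 1.75 past the efficient level; on those units the gap between marginal cost and willingness to pay runs from 0 up to 2.
DWL = ½ × 2 × 1.75 = 1.75.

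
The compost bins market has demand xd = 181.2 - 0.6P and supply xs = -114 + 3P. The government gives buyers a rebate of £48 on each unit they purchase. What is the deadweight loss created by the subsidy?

Pre-subsidy: 181.2 - 0.6P = -114 + 3P gives P* = 82, x* = 132.
With the rebate, buyers effectively pay Pb = Ps − 48, where Ps is the price sellers receive.
Demand in terms of Ps becomes xd = 181.2 − 0.6(Ps − 48) = 210 - 0.6Ps. Setting this equal to supply: 210 - 0.6Ps = -114 + 3Ps, so Ps = 90.
Buyers pay Pb = 90 − 48 = 42; x' = -114 + 3·90 = 156.
The subsidy expands output by 156 − 132 = 24 past the efficient level; on those units the gap between marginal cost and willingness to pay runs from 0 up to 48.
DWL = ½ × 48 × 24 = 576.

Deadweight loss = £576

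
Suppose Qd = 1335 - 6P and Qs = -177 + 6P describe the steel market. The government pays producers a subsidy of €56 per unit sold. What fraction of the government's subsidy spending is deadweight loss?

Pre-subsidy: 1335 - 6P = -177 + 6P gives P* = 126, Q* = 579.
With the subsidy, sellers receive Ps = Pb + 56 for each unit, where Pb is the price buyers pay.
Supply in terms of Pb becomes Qs = -177 + 6(Pb + 56) = 159 + 6Pb. Setting this equal to demand: 1335 - 6Pb = 159 + 6Pb, so Pb = 98.
Sellers receive Ps = 98 + 56 = 154; Q' = 1335 − 6·98 = 747.
ΔCS = ½(579 + 747)(126 − 98) = 18564; ΔPS = ½(579 + 747)(154 − 126) = 18564.
Government spending = 56 × 747 = 41832.
DWL = ½ × 56 × (747 − 579) = 4704; fraction = 4704 / 41832 = 28/249.

DWL / government spending = 28/249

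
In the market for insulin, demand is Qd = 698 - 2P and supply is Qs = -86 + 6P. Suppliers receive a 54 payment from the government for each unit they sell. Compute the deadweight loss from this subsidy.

Deadweight loss = 2187

Pre-subsidy: 698 - 2P = -86 + 6P gives P* = 98, Q* = 502.
With the subsidy, sellers receive Ps = Pb + 54 for each unit, where Pb is the price buyers pay.
Supply in terms of Pb becomes Qs = -86 + 6(Pb + 54) = 238 + 6Pb. Setting this equal to demand: 698 - 2Pb = 238 + 6Pb, so Pb = 57.5.
Sellers receive Ps = 57.5 + 54 = 111.5; Q' = 698 − 2·57.5 = 583.
The subsidy expands output by 583 − 502 = 81 past the efficient level; on those units the gap between marginal cost and willingness to pay runs from 0 up to 54.
DWL = ½ × 54 × 81 = 2187.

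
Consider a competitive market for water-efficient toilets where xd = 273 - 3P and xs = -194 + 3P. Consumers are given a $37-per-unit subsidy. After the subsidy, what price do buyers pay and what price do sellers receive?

Pre-subsidy: 273 - 3P = -194 + 3P gives P* = 467/6, x* = 39.5.
With the rebate, buyers effectively pay Pb = Ps − 37, where Ps is the price sellers receive.
Demand in terms of Ps becomes xd = 273 − 3(Ps − 37) = 384 - 3Ps. Setting this equal to supply: 384 - 3Ps = -194 + 3Ps, so Ps = 289/3.
Buyers pay Pb = 289/3 − 37 = 178/3; x' = -194 + 3·(289/3) = 95.

Buyers pay 178/3; sellers receive 289/3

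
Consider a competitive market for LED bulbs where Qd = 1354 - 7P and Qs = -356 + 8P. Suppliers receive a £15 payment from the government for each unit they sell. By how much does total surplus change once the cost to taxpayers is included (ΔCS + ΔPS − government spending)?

Net change in total surplus = -£420

Pre-subsidy: 1354 - 7P = -356 + 8P gives P* = 114, Q* = 556.
With the subsidy, sellers receive Ps = Pb + 15 for each unit, where Pb is the price buyers pay.
Supply in terms of Pb becomes Qs = -356 + 8(Pb + 15) = -236 + 8Pb. Setting this equal to demand: 1354 - 7Pb = -236 + 8Pb, so Pb = 106.
Sellers receive Ps = 106 + 15 = 121; Q' = 1354 − 7·106 = 612.
ΔCS = ½(556 + 612)(114 − 106) = 4672; ΔPS = ½(556 + 612)(121 − 114) = 4088.
Government spending = 15 × 612 = 9180.
Net change = 4672 + 4088 − 9180 = -420. The loss equals the DWL triangle ½·15·56.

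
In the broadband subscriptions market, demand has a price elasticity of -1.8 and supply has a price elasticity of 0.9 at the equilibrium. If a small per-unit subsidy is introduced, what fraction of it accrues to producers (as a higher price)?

Producer share = 2/3

For a small subsidy around the equilibrium, the benefit split depends on the relative slopes, which at a point are proportional to the elasticities.
Buyer share = εs/(εs + |εd|) = 0.9/(0.9 + 1.8) = 1/3; seller share = |εd|/(εs + |εd|) = 2/3.
So producers capture 2/3 of the subsidy.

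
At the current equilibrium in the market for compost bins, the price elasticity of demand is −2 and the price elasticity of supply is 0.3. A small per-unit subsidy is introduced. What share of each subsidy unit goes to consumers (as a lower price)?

Consumer share = 3/23

For a small subsidy around the equilibrium, the benefit split depends on the relative slopes, which at a point are proportional to the elasticities.
Buyer share = εs/(εs + |εd|) = 0.3/(0.3 + 2) = 3/23; seller share = |εd|/(εs + |εd|) = 20/23.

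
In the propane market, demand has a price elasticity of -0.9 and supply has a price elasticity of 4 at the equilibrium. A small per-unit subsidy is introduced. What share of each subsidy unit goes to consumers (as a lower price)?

For a small subsidy around the equilibrium, the benefit split depends on the relative slopes, which at a point are proportional to the elasticities.
Buyer share = εs/(εs + |εd|) = 4/(4 + 0.9) = 40/49; seller share = |εd|/(εs + |εd|) = 9/49.

Consumer share = 40/49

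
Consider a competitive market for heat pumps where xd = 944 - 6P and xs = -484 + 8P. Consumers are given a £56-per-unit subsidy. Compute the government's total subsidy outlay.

Government cost = £29344

Pre-subsidy: 944 - 6P = -484 + 8P gives P* = 102, x* = 332.
With the rebate, buyers effectively pay Pb = Ps − 56, where Ps is the price sellers receive.
Demand in terms of Ps becomes xd = 944 − 6(Ps − 56) = 1280 - 6Ps. Setting this equal to supply: 1280 - 6Ps = -484 + 8Ps, so Ps = 126.
Buyers pay Pb = 126 − 56 = 70; x' = -484 + 8·126 = 524.
Government outlay = subsidy × quantity = 56 × 524 = 29344.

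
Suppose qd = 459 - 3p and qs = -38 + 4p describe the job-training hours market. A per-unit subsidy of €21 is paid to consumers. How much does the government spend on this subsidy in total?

Pre-subsidy: 459 - 3p = -38 + 4p gives p* = 71, q* = 246.
With the rebate, buyers effectively pay pb = ps − 21, where ps is the price sellers receive.
Demand in terms of ps becomes qd = 459 − 3(ps − 21) = 522 - 3ps. Setting this equal to supply: 522 - 3ps = -38 + 4ps, so ps = 80.
Buyers pay pb = 80 − 21 = 59; q' = -38 + 4·80 = 282.
Government outlay = subsidy × quantity = 21 × 282 = 5922.

Government cost = €5922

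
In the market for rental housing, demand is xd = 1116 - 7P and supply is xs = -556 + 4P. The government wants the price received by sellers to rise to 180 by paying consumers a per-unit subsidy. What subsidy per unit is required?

At a seller price of 180, quantity supplied is -556 + 4·180 = 164.
Buyers absorb 164 only when they pay Pb with 1116 − 7·Pb = 164, i.e. Pb = 136.
s = Ps − Pb = 180 − 136 = 44.

Required subsidy s = 44 per unit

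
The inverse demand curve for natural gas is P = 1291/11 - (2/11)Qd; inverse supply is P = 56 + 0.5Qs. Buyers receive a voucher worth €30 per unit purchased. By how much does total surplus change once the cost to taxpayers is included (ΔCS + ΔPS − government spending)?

Pre-subsidy: 1291/11 - (2/11)Q = 56 + 0.5Q gives Q* = 90 and P* = 101.
With the rebate, buyers effectively pay Pb = Ps − 30, where Ps is the price sellers receive.
On the curves, Pb = 1291/11 - (2/11)Q and Ps = 56 + 0.5Q; the wedge Ps − Pb = 30 gives 56 + 0.5Q − (1291/11 - (2/11)Q) = 30, so Q' = 134.
Then Pb = 1291/11 − (2/11)·134 = 93 and Ps = 56 + 0.5·134 = 123.
ΔCS = ½(90 + 134)(101 − 93) = 896; ΔPS = ½(90 + 134)(123 − 101) = 2464.
Government spending = 30 × 134 = 4020.
Net change = 896 + 2464 − 4020 = -660. The loss equals the DWL triangle ½·30·44.

Net change in total surplus = -€660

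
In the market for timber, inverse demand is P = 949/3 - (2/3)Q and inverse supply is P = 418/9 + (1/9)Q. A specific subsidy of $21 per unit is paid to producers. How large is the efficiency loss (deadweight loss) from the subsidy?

Pre-subsidy: 949/3 - (2/3)Q = 418/9 + (1/9)Q gives Q* = 347 and P* = 85.
With the subsidy, sellers receive Ps = Pb + 21 for each unit, where Pb is the price buyers pay.
On the curves, Pb = 949/3 - (2/3)Q and Ps = 418/9 + (1/9)Q; the wedge Ps − Pb = 21 gives 418/9 + (1/9)Q − (949/3 - (2/3)Q) = 21, so Q' = 374.
Then Pb = 949/3 − (2/3)·374 = 67 and Ps = 418/9 + (1/9)·374 = 88.
The subsidy expands output by 374 − 347 = 27 past the efficient level; on those units the gap between marginal cost and willingness to pay runs from 0 up to 21.
DWL = ½ × 21 × 27 = 283.5.

Deadweight loss = $283.5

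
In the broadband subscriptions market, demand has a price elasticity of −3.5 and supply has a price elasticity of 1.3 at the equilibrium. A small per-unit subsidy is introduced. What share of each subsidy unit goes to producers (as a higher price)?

For a small subsidy around the equilibrium, the benefit split depends on the relative slopes, which at a point are proportional to the elasticities.
Buyer share = εs/(εs + |εd|) = 1.3/(1.3 + 3.5) = 13/48; seller share = |εd|/(εs + |εd|) = 35/48.
So producers capture 35/48 of the subsidy.

Producer share = 35/48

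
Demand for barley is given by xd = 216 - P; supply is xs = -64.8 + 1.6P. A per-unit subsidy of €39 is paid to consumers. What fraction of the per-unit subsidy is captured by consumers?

Pre-subsidy: 216 - P = -64.8 + 1.6P gives P* = 108, x* = 108.
With the rebate, buyers effectively pay Pb = Ps − 39, where Ps is the price sellers receive.
Demand in terms of Ps becomes xd = 216 − 1(Ps − 39) = 255 - Ps. Setting this equal to supply: 255 - Ps = -64.8 + 1.6Ps, so Ps = 123.
Buyers pay Pb = 123 − 39 = 84; x' = -64.8 + 1.6·123 = 132.
Buyers' price falls by P* − Pb = 108 − 84 = 24; sellers' price rises by Ps − P* = 123 − 108 = 15.
So consumers capture 24/39 = 8/13 of each unit of subsidy.

Consumer share = 8/13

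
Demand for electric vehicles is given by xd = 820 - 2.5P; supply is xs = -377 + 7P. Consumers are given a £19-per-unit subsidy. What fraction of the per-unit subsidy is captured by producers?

Producer share = 5/19

Pre-subsidy: 820 - 2.5P = -377 + 7P gives P* = 126, x* = 505.
With the rebate, buyers effectively pay Pb = Ps − 19, where Ps is the price sellers receive.
Demand in terms of Ps becomes xd = 820 − 2.5(Ps − 19) = 867.5 - 2.5Ps. Setting this equal to supply: 867.5 - 2.5Ps = -377 + 7Ps, so Ps = 131.
Buyers pay Pb = 131 − 19 = 112; x' = -377 + 7·131 = 540.
Buyers' price falls by P* − Pb = 126 − 112 = 14; sellers' price rises by Ps − P* = 131 − 126 = 5.
So producers capture 5/19 = 5/19 of each unit of subsidy.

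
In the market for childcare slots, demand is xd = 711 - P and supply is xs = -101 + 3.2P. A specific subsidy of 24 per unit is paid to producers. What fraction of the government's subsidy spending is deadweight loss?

Pre-subsidy: 711 - P = -101 + 3.2P gives P* = 580/3, x* = 1553/3.
With the subsidy, sellers receive Ps = Pb + 24 for each unit, where Pb is the price buyers pay.
Supply in terms of Pb becomes xs = -101 + 3.2(Pb + 24) = -24.2 + 3.2Pb. Setting this equal to demand: 711 - Pb = -24.2 + 3.2Pb, so Pb = 3676/21.
Sellers receive Ps = 3676/21 + 24 = 4180/21; x' = 711 − 1·(3676/21) = 11255/21.
ΔCS = ½(1553/3 + 11255/21)(580/3 − 3676/21) = 1416064/147; ΔPS = ½(1553/3 + 11255/21)(4180/21 − 580/3) = 442520/147.
Government spending = 24 × 11255/21 = 90040/7.
DWL = ½ × 24 × (11255/21 − 1553/3) = 1536/7; fraction = (1536/7) / (90040/7) = 192/11255.

DWL / government spending = 192/11255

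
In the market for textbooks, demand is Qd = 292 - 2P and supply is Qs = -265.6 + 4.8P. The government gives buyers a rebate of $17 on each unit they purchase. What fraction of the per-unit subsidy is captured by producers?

Pre-subsidy: 292 - 2P = -265.6 + 4.8P gives P* = 82, Q* = 128.
With the rebate, buyers effectively pay Pb = Ps − 17, where Ps is the price sellers receive.
Demand in terms of Ps becomes Qd = 292 − 2(Ps − 17) = 326 - 2Ps. Setting this equal to supply: 326 - 2Ps = -265.6 + 4.8Ps, so Ps = 87.
Buyers pay Pb = 87 − 17 = 70; Q' = -265.6 + 4.8·87 = 152.
Buyers' price falls by P* − Pb = 82 − 70 = 12; sellers' price rises by Ps − P* = 87 − 82 = 5.
So producers capture 5/17 = 5/17 of each unit of subsidy.

Producer share = 5/17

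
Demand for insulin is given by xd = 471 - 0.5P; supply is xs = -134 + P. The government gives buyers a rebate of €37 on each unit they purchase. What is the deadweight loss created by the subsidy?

Deadweight loss = 1369/6

Pre-subsidy: 471 - 0.5P = -134 + P gives P* = 1210/3, x* = 808/3.
With the rebate, buyers effectively pay Pb = Ps − 37, where Ps is the price sellers receive.
Demand in terms of Ps becomes xd = 471 − 0.5(Ps − 37) = 489.5 - 0.5Ps. Setting this equal to supply: 489.5 - 0.5Ps = -134 + Ps, so Ps = 1247/3.
Buyers pay Pb = 1247/3 − 37 = 1136/3; x' = -134 + 1·(1247/3) = 845/3.
The subsidy expands output by 845/3 − 808/3 = 37/3 past the efficient level; on those units the gap between marginal cost and willingness to pay runs from 0 up to 37.
DWL = ½ × 37 × 37/3 = 1369/6.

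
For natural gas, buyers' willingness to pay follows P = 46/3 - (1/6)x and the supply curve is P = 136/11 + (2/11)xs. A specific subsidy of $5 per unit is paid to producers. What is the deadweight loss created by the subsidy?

Pre-subsidy: 46/3 - (1/6)x = 136/11 + (2/11)x gives x* = 196/23 and P* = 320/23.
With the subsidy, sellers receive Ps = Pb + 5 for each unit, where Pb is the price buyers pay.
On the curves, Pb = 46/3 - (1/6)x and Ps = 136/11 + (2/11)x; the wedge Ps − Pb = 5 gives 136/11 + (2/11)x − (46/3 - (1/6)x) = 5, so x' = 526/23.
Then Pb = 46/3 − (1/6)·(526/23) = 265/23 and Ps = 136/11 + (2/11)·(526/23) = 380/23.
The subsidy expands output by 526/23 − 196/23 = 330/23 past the efficient level; on those units the gap between marginal cost and willingness to pay runs from 0 up to 5.
DWL = ½ × 5 × 330/23 = 825/23.

Deadweight loss = 825/23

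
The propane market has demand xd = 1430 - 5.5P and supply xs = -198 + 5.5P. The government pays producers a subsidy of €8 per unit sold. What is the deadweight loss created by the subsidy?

Pre-subsidy: 1430 - 5.5P = -198 + 5.5P gives P* = 148, x* = 616.
With the subsidy, sellers receive Ps = Pb + 8 for each unit, where Pb is the price buyers pay.
Supply in terms of Pb becomes xs = -198 + 5.5(Pb + 8) = -154 + 5.5Pb. Setting this equal to demand: 1430 - 5.5Pb = -154 + 5.5Pb, so Pb = 144.
Sellers receive Ps = 144 + 8 = 152; x' = 1430 − 5.5·144 = 638.
The subsidy expands output by 638 − 616 = 22 past the efficient level; on those units the gap between marginal cost and willingness to pay runs from 0 up to 8.
DWL = ½ × 8 × 22 = 88.

Deadweight loss = €88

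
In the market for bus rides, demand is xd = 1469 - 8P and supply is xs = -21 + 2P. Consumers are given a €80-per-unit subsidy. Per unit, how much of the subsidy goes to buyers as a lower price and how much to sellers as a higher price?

Buyers gain €16 per unit; sellers gain €64 per unit

Pre-subsidy: 1469 - 8P = -21 + 2P gives P* = 149, x* = 277.
With the rebate, buyers effectively pay Pb = Ps − 80, where Ps is the price sellers receive.
Demand in terms of Ps becomes xd = 1469 − 8(Ps − 80) = 2109 - 8Ps. Setting this equal to supply: 2109 - 8Ps = -21 + 2Ps, so Ps = 213.
Buyers pay Pb = 213 − 80 = 133; x' = -21 + 2·213 = 405.
Buyers' price falls by P* − Pb = 149 − 133 = 16; sellers' price rises by Ps − P* = 213 − 149 = 64.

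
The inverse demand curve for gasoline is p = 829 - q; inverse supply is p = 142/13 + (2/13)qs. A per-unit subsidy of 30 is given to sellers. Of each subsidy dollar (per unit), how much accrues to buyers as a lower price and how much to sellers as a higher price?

Buyers gain 26 per unit; sellers gain 4 per unit

Pre-subsidy: 829 - q = 142/13 + (2/13)q gives q* = 709 and p* = 120.
With the subsidy, sellers receive ps = pb + 30 for each unit, where pb is the price buyers pay.
On the curves, pb = 829 - q and ps = 142/13 + (2/13)q; the wedge ps − pb = 30 gives 142/13 + (2/13)q − (829 - q) = 30, so q' = 735.
Then pb = 829 − 1·735 = 94 and ps = 142/13 + (2/13)·735 = 124.
Buyers' price falls by p* − pb = 120 − 94 = 26; sellers' price rises by ps − p* = 124 − 120 = 4.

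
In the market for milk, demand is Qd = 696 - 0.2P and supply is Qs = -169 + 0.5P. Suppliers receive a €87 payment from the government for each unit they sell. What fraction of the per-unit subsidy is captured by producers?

Producer share = 2/7

Pre-subsidy: 696 - 0.2P = -169 + 0.5P gives P* = 8650/7, Q* = 3142/7.
With the subsidy, sellers receive Ps = Pb + 87 for each unit, where Pb is the price buyers pay.
Supply in terms of Pb becomes Qs = -169 + 0.5(Pb + 87) = -125.5 + 0.5Pb. Setting this equal to demand: 696 - 0.2Pb = -125.5 + 0.5Pb, so Pb = 8215/7.
Sellers receive Ps = 8215/7 + 87 = 8824/7; Q' = 696 − 0.2·(8215/7) = 3229/7.
Buyers' price falls by P* − Pb = 8650/7 − 8215/7 = 435/7; sellers' price rises by Ps − P* = 8824/7 − 8650/7 = 174/7.
So producers capture (174/7)/87 = 2/7 of each unit of subsidy.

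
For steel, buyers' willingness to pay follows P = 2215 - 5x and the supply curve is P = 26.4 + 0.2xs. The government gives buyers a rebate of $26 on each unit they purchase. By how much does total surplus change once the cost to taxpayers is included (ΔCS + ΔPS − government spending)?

Net change in total surplus = -$65

Pre-subsidy: 2215 - 5x = 26.4 + 0.2x gives x* = 10943/26 and P* = 2875/26.
With the rebate, buyers effectively pay Pb = Ps − 26, where Ps is the price sellers receive.
On the curves, Pb = 2215 - 5x and Ps = 26.4 + 0.2x; the wedge Ps − Pb = 26 gives 26.4 + 0.2x − (2215 - 5x) = 26, so x' = 11073/26.
Then Pb = 2215 − 5·(11073/26) = 2225/26 and Ps = 26.4 + 0.2·(11073/26) = 2901/26.
ΔCS = ½(10943/26 + 11073/26)(2875/26 − 2225/26) = 137600/13; ΔPS = ½(10943/26 + 11073/26)(2901/26 − 2875/26) = 5504/13.
Government spending = 26 × 11073/26 = 11073.
Net change = 137600/13 + 5504/13 − 11073 = -65. The loss equals the DWL triangle ½·26·5.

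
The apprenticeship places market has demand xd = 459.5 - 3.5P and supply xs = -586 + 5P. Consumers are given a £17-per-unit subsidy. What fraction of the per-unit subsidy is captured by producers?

Pre-subsidy: 459.5 - 3.5P = -586 + 5P gives P* = 123, x* = 29.
With the rebate, buyers effectively pay Pb = Ps − 17, where Ps is the price sellers receive.
Demand in terms of Ps becomes xd = 459.5 − 3.5(Ps − 17) = 519 - 3.5Ps. Setting this equal to supply: 519 - 3.5Ps = -586 + 5Ps, so Ps = 130.
Buyers pay Pb = 130 − 17 = 113; x' = -586 + 5·130 = 64.
Buyers' price falls by P* − Pb = 123 − 113 = 10; sellers' price rises by Ps − P* = 130 − 123 = 7.
So producers capture 7/17 = 7/17 of each unit of subsidy.

Producer share = 7/17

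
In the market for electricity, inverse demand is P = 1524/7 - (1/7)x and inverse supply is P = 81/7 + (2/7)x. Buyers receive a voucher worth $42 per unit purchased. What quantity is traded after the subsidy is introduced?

Pre-subsidy: 1524/7 - (1/7)x = 81/7 + (2/7)x gives x* = 481 and P* = 149.
With the rebate, buyers effectively pay Pb = Ps − 42, where Ps is the price sellers receive.
On the curves, Pb = 1524/7 - (1/7)x and Ps = 81/7 + (2/7)x; the wedge Ps − Pb = 42 gives 81/7 + (2/7)x − (1524/7 - (1/7)x) = 42, so x' = 579.
Then Pb = 1524/7 − (1/7)·579 = 135 and Ps = 81/7 + (2/7)·579 = 177.

x' = 579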